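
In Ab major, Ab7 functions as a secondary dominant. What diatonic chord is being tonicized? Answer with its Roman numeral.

IV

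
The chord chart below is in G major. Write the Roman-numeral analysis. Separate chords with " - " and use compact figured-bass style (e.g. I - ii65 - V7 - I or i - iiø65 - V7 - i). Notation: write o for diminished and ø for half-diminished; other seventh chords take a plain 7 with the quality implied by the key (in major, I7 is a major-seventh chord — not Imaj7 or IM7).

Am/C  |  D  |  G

Am/C has root A, degree 2 in G major, so ii6.
D has root D, degree 5 in G major, so V.
G: major triad on G = scale degree 1 → I.

ii6 - V - I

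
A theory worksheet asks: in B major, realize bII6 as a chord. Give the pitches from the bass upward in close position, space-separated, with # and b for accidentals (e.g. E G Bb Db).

Scale degree 2 in B major is C#; lowering it a half step gives C. bII6 is the Neapolitan sixth — a major triad on the lowered second degree, here in its customary first inversion.
So the chord is C-E-G, a major triad.
The figured bass 6 indicates first inversion, placing the third (E) in the bass: E-G-C.

E G C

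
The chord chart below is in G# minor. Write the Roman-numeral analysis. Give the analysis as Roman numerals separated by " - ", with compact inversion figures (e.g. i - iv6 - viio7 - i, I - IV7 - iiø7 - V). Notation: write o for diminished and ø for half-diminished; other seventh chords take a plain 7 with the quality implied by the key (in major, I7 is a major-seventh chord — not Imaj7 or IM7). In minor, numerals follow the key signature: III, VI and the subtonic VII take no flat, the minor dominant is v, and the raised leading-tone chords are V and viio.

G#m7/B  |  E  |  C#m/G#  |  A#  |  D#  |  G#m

i65 - VI - iv64 - V/V - V - i

G#m7/B: root G# is the tonic; minor seventh chord there is i65.
E has root E, degree 6 in G# minor, so VI.
C#m/G# has root C#, degree 4 in G# minor, so iv64.
A#: chromatic; A# is V of V, so V/V.
D#: root D# is the dominant; major triad there is V.
G#m: root G# is the tonic; minor triad there is i.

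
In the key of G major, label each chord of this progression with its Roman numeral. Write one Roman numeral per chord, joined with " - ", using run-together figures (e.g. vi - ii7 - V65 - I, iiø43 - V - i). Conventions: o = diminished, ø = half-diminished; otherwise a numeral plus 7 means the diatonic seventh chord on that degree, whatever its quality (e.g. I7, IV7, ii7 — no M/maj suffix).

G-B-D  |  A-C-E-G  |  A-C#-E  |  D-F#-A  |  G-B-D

G-B-D: major triad on G = scale degree 1 → I.
A-C-E-G: minor seventh chord on A = scale degree 2 → ii7.
A-C#-E is the secondary dominant of V (major triad on A): V/V.
D-F#-A: root D is the dominant; major triad there is V.
G-B-D: major triad on G = scale degree 1 → I.

I - ii7 - V/V - V - I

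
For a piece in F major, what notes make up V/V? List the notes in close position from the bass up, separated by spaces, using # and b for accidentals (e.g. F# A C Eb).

V/V is a secondary dominant — the dominant triad of V. V in F major is C, so the applied chord's root is G, a perfect fifth above.
Building a major triad on G gives G-B-D.

G B D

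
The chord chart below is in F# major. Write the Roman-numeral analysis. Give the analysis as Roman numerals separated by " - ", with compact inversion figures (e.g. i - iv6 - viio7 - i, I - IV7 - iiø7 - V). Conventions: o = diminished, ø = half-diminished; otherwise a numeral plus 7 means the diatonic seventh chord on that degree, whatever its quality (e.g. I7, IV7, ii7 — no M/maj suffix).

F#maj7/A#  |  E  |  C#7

F#maj7/A#: major seventh chord on F# = scale degree 1 → I65.
E is non-diatonic — bVII, a mixture chord from F# minor.
C#7: root C# is the dominant; dominant seventh chord there is V7.

I65 - bVII - V7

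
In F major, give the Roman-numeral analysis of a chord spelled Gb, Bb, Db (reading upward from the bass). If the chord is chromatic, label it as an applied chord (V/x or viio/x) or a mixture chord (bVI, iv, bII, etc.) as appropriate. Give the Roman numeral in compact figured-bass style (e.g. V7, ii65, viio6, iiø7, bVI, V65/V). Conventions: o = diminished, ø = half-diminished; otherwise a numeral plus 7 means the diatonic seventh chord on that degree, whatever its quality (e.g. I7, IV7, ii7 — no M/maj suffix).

Stacked in thirds the chord is Gb-Bb-Db: a major triad on Gb.
Gb is the lowered second degree of F major (diatonic 2 would be G). This is the Neapolitan chord — a major triad on the lowered second degree.

bII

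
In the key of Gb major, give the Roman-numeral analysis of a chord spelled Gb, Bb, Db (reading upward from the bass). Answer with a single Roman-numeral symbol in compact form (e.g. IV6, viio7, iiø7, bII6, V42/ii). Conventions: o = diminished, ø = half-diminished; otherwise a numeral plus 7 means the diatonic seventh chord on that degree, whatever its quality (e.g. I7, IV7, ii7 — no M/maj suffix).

The pitches Gb-Bb-Db form a major triad rooted on Gb.
In Gb major, Gb is the tonic; the diatonic major triad there is I.

I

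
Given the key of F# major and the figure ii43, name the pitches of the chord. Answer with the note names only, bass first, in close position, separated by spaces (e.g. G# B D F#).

The numeral's case and figure indicate a minor seventh chord. In F# major its root, scale degree 2, is G#.
Stacking thirds from G# gives G#-B-D#-F#.
The figured bass 43 indicates second inversion, placing the fifth (D#) in the bass: D#-F#-G#-B.

D# F# G# B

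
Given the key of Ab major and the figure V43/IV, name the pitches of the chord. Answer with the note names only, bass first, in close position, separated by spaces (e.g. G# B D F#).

The slash means an applied dominant: we want the dominant of IV. In Ab major, IV is Db major, and its dominant is built on Ab.
Building a dominant seventh chord on Ab gives Ab-C-Eb-Gb.
With the 43 figure the chord is in second inversion; from the bass Eb upward in close position it reads Eb-Gb-Ab-C.

Eb Gb Ab C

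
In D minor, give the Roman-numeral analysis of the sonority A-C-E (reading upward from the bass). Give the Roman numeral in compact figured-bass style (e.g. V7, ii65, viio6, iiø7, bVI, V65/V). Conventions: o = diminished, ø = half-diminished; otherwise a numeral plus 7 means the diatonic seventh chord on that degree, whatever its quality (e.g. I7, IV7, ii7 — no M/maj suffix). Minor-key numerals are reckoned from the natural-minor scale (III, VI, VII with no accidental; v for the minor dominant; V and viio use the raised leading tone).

v

Stacked in thirds the chord is A-C-E: a minor triad on A.
A is scale degree 5 in D minor, and a minor triad on that degree is written v.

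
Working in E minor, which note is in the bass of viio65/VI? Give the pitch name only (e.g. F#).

D

The applied chord viio65/VI is rooted on B: B-D-F-Ab.
The figure 65 means first inversion — the third is in the bass.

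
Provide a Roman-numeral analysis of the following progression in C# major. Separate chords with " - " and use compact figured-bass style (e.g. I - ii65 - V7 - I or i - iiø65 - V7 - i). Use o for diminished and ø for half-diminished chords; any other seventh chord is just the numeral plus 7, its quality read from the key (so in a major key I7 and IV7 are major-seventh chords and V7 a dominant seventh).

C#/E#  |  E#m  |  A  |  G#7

C#/E#: major triad on C# = scale degree 1 → I6.
E#m: minor triad on E# = scale degree 3 → iii.
A is non-diatonic — bVI, a mixture chord from C# minor.
G#7 has root G#, degree 5 in C# major, so V7.

I6 - iii - bVI - V7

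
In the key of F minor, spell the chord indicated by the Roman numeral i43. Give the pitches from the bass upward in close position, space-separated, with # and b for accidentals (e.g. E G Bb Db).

C Eb F Ab

In F minor, the first degree is F, and the diatonic chord built there is a minor seventh chord.
That chord is spelled F-Ab-C-Eb.
With the 43 figure the chord is in second inversion; from the bass C upward in close position it reads C-Eb-F-Ab.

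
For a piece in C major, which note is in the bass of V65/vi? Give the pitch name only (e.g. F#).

G#

The applied chord V65/vi is rooted on E: E-G#-B-D.
The figure 65 means first inversion — the third is in the bass.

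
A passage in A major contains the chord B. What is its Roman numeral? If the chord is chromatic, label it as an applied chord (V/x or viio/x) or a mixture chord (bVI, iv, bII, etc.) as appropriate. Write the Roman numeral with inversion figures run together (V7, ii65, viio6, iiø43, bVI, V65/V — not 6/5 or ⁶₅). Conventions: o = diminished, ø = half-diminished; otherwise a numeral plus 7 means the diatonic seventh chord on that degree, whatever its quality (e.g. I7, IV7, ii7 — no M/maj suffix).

V/V

The pitches B-D#-F# form a major triad rooted on B.
B is not a diatonic chord root with this quality in A major, but it lies a perfect fifth above E (V), so the chord functions as an applied dominant of V.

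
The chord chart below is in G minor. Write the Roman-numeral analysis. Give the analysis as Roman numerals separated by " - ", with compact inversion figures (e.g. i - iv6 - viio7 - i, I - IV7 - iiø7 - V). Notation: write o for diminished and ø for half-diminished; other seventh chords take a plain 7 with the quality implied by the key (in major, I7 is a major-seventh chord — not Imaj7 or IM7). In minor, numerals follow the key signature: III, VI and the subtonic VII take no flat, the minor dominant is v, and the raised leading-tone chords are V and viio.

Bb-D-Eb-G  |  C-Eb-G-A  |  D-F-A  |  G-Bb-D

Bb-D-Eb-G: root Eb is the submediant; major seventh chord there is VI43.
C-Eb-G-A has root A, degree 2 in G minor, so iiø65.
D-F-A has root D, degree 5 in G minor, so v.
G-Bb-D: minor triad on G = scale degree 1 → i.

VI43 - iiø65 - v - i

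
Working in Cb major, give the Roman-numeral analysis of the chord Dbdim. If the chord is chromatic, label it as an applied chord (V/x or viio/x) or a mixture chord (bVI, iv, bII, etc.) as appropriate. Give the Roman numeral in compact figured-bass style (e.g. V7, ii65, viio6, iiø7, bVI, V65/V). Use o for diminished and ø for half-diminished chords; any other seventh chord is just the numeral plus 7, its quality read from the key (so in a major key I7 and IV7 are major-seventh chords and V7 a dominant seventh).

iio

The pitches Db-Fb-Abb form a diminished triad rooted on Db.
Db is the second degree of Cb major. This is the diminished supertonic triad, borrowed from the parallel minor.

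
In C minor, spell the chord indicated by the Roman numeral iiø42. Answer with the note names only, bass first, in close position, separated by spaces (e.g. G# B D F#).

In C minor, the second degree is D, and the diatonic chord built there is a half-diminished seventh chord.
That chord is spelled D-F-Ab-C.
With the 42 figure the chord is in third inversion; from the bass C upward in close position it reads C-D-F-Ab.

C D F Ab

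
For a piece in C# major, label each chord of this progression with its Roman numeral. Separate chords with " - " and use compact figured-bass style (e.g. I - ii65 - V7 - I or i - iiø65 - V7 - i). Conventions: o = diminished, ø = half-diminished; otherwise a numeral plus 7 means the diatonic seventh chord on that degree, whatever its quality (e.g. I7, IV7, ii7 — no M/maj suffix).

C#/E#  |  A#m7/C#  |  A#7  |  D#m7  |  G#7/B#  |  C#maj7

C#/E# has root C#, degree 1 in C# major, so I6.
A#m7/C#: minor seventh chord on A# = scale degree 6 → vi65.
A#7: chromatic; A# is V of ii, so V7/ii.
D#m7 has root D#, degree 2 in C# major, so ii7.
G#7/B#: dominant seventh chord on G# = scale degree 5 → V65.
C#maj7: major seventh chord on C# = scale degree 1 → I7.

I6 - vi65 - V7/ii - ii7 - V65 - I7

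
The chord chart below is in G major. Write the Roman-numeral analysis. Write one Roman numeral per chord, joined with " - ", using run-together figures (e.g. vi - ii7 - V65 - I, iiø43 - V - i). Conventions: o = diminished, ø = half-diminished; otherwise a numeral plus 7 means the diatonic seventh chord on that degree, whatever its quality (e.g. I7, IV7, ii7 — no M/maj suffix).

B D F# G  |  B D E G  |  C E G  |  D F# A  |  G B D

B-D-F#-G has root G, degree 1 in G major, so I65.
B-D-E-G: root E is the submediant; minor seventh chord there is vi43.
C-E-G has root C, degree 4 in G major, so IV.
D-F#-A: root D is the dominant; major triad there is V.
G-B-D: root G is the tonic; major triad there is I.

I65 - vi43 - IV - V - I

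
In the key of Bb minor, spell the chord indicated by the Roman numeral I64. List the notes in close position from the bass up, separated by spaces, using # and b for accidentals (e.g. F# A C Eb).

F Bb D

Scale degree 1 in Bb minor is Bb; here the chord built on it is altered to a major triad. I64 is the major tonic (Picardy third), borrowed from the parallel major.
So the chord is Bb-D-F.
The figured bass 64 indicates second inversion, placing the fifth (F) in the bass: F-Bb-D.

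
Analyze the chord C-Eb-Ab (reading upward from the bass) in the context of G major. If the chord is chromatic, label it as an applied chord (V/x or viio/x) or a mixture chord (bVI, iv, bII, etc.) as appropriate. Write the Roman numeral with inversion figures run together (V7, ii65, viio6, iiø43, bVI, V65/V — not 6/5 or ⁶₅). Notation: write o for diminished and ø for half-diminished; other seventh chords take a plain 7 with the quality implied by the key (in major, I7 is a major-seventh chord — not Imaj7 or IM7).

Stacked in thirds the chord is Ab-C-Eb: a major triad on Ab.
Ab is the lowered second degree of G major (diatonic 2 would be A). This is the Neapolitan sixth — a major triad on the lowered second degree, here in its customary first inversion.
With C in the bass the chord is in first inversion, so the figured bass is 6.

bII6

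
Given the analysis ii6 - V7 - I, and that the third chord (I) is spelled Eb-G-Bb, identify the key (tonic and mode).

The chord Eb is a major triad rooted on Eb; its label is I.
If Eb is scale degree 1 and the mode makes that degree carry a major triad, the tonic is Eb and the mode is major.

Eb major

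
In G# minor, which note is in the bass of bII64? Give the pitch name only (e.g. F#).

E

bII in G# minor has root A; the chord is A-C#-E.
The figure 64 means second inversion — the fifth is in the bass.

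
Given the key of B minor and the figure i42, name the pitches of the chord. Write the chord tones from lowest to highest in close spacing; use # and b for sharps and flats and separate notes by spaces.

The numeral's case and figure indicate a minor seventh chord. In B minor its root, the first degree, is B.
That chord is spelled B-D-F#-A.
With the 42 figure the chord is in third inversion; from the bass A upward in close position it reads A-B-D-F#.

A B D F#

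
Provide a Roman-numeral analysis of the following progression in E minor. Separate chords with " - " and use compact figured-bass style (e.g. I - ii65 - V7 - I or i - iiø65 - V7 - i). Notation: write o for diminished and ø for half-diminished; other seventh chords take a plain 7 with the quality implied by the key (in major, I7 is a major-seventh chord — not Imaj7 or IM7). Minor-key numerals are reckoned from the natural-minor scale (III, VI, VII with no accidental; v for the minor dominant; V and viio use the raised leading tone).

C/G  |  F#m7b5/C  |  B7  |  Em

C/G: root C is the submediant; major triad there is VI64.
F#m7b5/C has root F#, degree 2 in E minor, so iiø43.
B7: dominant seventh chord on B = scale degree 5 → V7.
Em: minor triad on E = scale degree 1 → i.

VI64 - iiø43 - V7 - i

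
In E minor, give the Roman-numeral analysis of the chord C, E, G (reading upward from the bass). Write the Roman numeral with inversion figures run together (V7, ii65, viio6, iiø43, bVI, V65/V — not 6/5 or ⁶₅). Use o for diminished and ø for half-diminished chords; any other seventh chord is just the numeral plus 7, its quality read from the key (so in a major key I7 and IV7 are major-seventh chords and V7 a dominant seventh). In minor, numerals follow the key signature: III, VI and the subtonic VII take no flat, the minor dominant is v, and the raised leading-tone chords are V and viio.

VI

Stacked in thirds the chord is C-E-G: a major triad on C.
C is scale degree 6 in E minor, and a major triad on that degree is written VI.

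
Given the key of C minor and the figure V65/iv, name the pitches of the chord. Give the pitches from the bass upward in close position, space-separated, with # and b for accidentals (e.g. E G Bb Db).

E G Bb C

The slash means an applied dominant: we want the dominant of iv. In C minor, iv is F minor, and its dominant is built on C.
Building a dominant seventh chord on C gives C-E-G-Bb.
The figured bass 65 indicates first inversion, placing the third (E) in the bass: E-G-Bb-C.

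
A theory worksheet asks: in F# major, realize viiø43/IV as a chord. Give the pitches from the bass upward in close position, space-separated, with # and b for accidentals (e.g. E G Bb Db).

The slash marks an applied leading-tone chord: viio of IV. In F# major, IV is B, so the leading tone to it is A#, a half step below.
Building a half-diminished seventh chord on A# gives A#-C#-E-G#.
The figured bass 43 indicates second inversion, placing the fifth (E) in the bass: E-G#-A#-C#.

E G# A# C#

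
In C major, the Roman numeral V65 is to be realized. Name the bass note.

V in C major has root G; the chord is G-B-D-F.
The figure 65 means first inversion — the third is in the bass.

B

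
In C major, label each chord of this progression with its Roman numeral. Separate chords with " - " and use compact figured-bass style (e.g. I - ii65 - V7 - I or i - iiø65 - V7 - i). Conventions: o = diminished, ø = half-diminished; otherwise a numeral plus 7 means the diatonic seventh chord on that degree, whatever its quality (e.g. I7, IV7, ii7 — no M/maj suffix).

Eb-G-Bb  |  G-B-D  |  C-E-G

Eb-G-Bb is non-diatonic — bIII, a mixture chord from C minor.
G-B-D: root G is the dominant; major triad there is V.
C-E-G: major triad on C = scale degree 1 → I.

bIII - V - I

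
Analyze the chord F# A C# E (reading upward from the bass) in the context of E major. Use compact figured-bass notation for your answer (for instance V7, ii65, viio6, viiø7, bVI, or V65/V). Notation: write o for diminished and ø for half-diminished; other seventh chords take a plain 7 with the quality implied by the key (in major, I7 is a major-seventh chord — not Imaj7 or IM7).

ii7

Stacked in thirds the chord is F#-A-C#-E: a minor seventh chord on F#.
F# is scale degree 2 in E major, and a minor seventh chord on that degree is written ii7.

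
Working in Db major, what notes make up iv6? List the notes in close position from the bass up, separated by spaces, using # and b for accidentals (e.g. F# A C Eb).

Bbb Db Gb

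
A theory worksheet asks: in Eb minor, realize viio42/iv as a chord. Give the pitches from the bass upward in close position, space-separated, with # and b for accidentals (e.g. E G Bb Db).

Fb G Bb Db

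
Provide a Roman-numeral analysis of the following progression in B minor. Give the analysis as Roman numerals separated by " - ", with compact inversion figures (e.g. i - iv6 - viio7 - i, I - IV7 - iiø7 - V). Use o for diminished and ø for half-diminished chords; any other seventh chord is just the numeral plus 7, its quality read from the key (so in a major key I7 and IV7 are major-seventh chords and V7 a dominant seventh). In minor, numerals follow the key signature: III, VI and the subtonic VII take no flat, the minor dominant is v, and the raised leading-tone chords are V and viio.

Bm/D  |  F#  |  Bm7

i6 - V - i7

Bm/D: root B is the tonic; minor triad there is i6.
F#: root F# is the dominant; major triad there is V.
Bm7 has root B, degree 1 in B minor, so i7.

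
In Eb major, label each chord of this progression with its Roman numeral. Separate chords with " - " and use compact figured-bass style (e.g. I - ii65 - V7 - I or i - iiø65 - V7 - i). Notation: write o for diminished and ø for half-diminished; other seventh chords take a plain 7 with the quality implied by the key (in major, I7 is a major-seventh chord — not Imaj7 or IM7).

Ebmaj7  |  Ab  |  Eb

I7 - IV - I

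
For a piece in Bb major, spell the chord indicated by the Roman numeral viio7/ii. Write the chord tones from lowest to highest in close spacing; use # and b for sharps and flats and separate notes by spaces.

B D F Ab

The slash marks an applied leading-tone chord: viio of ii. In Bb major, ii is C, so the leading tone to it is B, a half step below.
Building a fully diminished seventh chord on B gives B-D-F-Ab.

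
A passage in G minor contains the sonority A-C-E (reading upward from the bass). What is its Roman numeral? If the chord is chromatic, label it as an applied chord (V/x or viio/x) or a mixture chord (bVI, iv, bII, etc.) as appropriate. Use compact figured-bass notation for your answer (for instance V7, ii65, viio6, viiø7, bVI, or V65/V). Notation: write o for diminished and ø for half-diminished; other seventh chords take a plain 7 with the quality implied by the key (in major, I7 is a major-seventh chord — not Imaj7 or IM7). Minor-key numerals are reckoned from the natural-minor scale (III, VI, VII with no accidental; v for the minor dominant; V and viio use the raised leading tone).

The pitches A-C-E form a minor triad rooted on A.
A is the second degree of G minor. This is the minor supertonic, borrowed from the parallel major (the Dorian ii).

ii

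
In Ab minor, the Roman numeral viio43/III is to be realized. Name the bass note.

The applied chord viio43/III is rooted on Bb: Bb-Db-Fb-Abb.
The figure 43 means second inversion — the fifth is in the bass.

Fb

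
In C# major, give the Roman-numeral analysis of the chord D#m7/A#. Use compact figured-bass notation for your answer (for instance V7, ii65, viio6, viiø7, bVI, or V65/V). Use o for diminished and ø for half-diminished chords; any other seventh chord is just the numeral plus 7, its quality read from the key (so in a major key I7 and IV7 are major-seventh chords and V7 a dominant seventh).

ii43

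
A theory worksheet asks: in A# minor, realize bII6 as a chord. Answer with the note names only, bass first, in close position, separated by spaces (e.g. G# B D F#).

Scale degree 2 in A# minor is B#; lowering it a half step gives B. bII6 is the Neapolitan sixth — a major triad on the lowered second degree, here in its customary first inversion.
So the chord is B-D#-F#, a major triad.
With the 6 figure the chord is in first inversion; from the bass D# upward in close position it reads D#-F#-B.

D# F# B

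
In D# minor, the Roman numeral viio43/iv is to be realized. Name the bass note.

The applied chord viio43/iv is rooted on F##: F##-A#-C#-E.
The figure 43 means second inversion — the fifth is in the bass.

C#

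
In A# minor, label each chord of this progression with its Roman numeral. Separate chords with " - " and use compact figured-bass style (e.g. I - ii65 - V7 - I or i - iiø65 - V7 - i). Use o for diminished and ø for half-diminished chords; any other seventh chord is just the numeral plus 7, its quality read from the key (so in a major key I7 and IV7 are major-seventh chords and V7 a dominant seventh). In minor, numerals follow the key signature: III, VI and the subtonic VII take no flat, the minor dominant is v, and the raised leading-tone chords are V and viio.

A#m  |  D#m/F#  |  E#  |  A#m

i - iv6 - V - i

A#m: root A# is the tonic; minor triad there is i.
D#m/F# has root D#, degree 4 in A# minor, so iv6.
E#: major triad on E# = scale degree 5 → V.
A#m: minor triad on A# = scale degree 1 → i.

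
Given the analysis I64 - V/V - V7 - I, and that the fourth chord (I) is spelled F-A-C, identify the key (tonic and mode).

The chord F is a major triad rooted on F; its label is I.
If F is scale degree 1 and the mode makes that degree carry a major triad, the tonic is F and the mode is major.

F major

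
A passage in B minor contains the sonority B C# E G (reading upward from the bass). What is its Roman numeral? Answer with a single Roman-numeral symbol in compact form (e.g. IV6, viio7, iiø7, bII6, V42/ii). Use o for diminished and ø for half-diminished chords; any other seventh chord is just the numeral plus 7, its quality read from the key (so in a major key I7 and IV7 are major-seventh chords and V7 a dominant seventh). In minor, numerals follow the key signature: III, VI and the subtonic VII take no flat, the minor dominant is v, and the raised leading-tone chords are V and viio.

iiø42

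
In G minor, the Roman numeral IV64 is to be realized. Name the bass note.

G

IV in G minor has root C; the chord is C-E-G.
The figure 64 means second inversion — the fifth is in the bass.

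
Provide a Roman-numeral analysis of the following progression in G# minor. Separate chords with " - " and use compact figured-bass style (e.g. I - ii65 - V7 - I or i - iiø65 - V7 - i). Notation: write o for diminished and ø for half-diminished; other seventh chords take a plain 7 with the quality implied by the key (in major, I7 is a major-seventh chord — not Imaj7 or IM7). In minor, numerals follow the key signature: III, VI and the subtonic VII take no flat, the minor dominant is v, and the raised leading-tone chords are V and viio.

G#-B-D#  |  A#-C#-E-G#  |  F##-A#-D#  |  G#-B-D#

i - iiø7 - V6 - i

G#-B-D# has root G#, degree 1 in G# minor, so i.
A#-C#-E-G# has root A#, degree 2 in G# minor, so iiø7.
F##-A#-D#: major triad on D# = scale degree 5 → V6.
G#-B-D#: root G# is the tonic; minor triad there is i.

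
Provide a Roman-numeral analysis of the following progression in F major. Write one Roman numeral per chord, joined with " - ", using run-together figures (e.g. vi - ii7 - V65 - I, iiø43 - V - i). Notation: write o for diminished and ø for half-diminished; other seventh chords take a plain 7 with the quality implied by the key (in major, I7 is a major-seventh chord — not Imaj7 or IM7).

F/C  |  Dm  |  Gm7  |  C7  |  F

F/C has root F, degree 1 in F major, so I64.
Dm has root D, degree 6 in F major, so vi.
Gm7 has root G, degree 2 in F major, so ii7.
C7: dominant seventh chord on C = scale degree 5 → V7.
F: root F is the tonic; major triad there is I.

I64 - vi - ii7 - V7 - I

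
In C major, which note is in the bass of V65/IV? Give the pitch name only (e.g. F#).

E

The applied chord V65/IV is rooted on C: C-E-G-Bb.
The figure 65 means first inversion — the third is in the bass.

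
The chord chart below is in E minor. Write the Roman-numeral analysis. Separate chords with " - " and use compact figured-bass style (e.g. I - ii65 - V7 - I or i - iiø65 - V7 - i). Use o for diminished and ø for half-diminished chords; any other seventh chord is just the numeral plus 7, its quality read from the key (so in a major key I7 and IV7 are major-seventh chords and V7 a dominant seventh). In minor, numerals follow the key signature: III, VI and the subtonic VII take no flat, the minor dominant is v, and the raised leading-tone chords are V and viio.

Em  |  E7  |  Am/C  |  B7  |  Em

i - V7/iv - iv6 - V7 - i

Em has root E, degree 1 in E minor, so i.
E7 is the secondary dominant of iv (dominant seventh chord on E): V7/iv.
Am/C has root A, degree 4 in E minor, so iv6.
B7: root B is the dominant; dominant seventh chord there is V7.
Em has root E, degree 1 in E minor, so i.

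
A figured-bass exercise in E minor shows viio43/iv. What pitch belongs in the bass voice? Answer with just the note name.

D

The applied chord viio43/iv is rooted on G#: G#-B-D-F.
The figure 43 means second inversion — the fifth is in the bass.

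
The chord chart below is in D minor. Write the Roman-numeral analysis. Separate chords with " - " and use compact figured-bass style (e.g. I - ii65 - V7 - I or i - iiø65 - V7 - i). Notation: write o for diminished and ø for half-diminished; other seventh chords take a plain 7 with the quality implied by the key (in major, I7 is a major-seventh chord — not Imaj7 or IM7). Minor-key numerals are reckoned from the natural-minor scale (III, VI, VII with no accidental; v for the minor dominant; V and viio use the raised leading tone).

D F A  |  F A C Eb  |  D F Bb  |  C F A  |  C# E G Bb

D-F-A: minor triad on D = scale degree 1 → i.
F-A-C-Eb: a dominant seventh chord on F, the applied dominant of VI → V7/VI.
D-F-Bb: major triad on Bb = scale degree 6 → VI6.
C-F-A: root F is the mediant; major triad there is III64.
C#-E-G-Bb has root C#, degree 7 in D minor, so viio7.

i - V7/VI - VI6 - III64 - viio7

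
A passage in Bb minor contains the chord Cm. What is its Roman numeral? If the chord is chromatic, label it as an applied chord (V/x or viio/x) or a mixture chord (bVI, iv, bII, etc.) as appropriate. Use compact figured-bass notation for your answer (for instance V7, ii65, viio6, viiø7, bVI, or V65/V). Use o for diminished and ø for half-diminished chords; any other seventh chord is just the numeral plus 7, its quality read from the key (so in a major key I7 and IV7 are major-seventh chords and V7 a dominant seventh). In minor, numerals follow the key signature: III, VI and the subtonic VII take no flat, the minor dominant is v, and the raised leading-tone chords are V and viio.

ii

Stacked in thirds the chord is C-Eb-G: a minor triad on C.
C is the second degree of Bb minor. This is the minor supertonic, borrowed from the parallel major (the Dorian ii).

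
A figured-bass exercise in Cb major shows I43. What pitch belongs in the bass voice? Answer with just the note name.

Gb

I in Cb major has root Cb; the chord is Cb-Eb-Gb-Bb.
The figure 43 means second inversion — the fifth is in the bass.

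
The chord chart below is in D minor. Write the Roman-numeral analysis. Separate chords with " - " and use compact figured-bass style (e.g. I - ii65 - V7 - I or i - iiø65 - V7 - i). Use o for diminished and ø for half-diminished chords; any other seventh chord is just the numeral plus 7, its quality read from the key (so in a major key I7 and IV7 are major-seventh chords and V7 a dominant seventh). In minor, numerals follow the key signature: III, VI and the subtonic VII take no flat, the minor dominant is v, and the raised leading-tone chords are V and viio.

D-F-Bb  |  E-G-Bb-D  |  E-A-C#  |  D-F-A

VI6 - iiø7 - V64 - i

D-F-Bb has root Bb, degree 6 in D minor, so VI6.
E-G-Bb-D has root E, degree 2 in D minor, so iiø7.
E-A-C# has root A, degree 5 in D minor, so V64.
D-F-A has root D, degree 1 in D minor, so i.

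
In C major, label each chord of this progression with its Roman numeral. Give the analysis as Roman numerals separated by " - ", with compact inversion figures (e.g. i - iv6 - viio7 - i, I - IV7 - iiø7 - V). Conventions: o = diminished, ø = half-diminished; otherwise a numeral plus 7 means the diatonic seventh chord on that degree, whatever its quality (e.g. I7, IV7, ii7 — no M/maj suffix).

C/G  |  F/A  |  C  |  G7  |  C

I64 - IV6 - I - V7 - I

C/G: root C is the tonic; major triad there is I64.
F/A: root F is the subdominant; major triad there is IV6.
C: root C is the tonic; major triad there is I.
G7: root G is the dominant; dominant seventh chord there is V7.
C: root C is the tonic; major triad there is I.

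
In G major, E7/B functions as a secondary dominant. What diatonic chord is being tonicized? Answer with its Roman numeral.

The chord is a dominant seventh chord on E.
A dominant resolves down a perfect fifth: E → A. In G major, A is scale degree 2, i.e. ii.

ii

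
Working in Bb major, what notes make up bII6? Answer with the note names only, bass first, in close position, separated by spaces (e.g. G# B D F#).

bII6 is the Neapolitan sixth — a major triad on the lowered second degree, here in its customary first inversion. In Bb major that root is Cb.
So the chord is Cb-Eb-Gb, a major triad.
With the 6 figure the chord is in first inversion; from the bass Eb upward in close position it reads Eb-Gb-Cb.

Eb Gb Cb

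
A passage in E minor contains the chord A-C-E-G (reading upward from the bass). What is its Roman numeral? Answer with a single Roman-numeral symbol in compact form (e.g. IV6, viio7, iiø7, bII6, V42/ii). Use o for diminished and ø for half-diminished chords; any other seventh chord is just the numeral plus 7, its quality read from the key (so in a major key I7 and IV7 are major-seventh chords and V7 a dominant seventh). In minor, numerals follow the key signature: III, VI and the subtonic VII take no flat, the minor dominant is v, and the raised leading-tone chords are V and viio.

iv7

Stacked in thirds the chord is A-C-E-G: a minor seventh chord on A.
In E minor, A is the subdominant; the diatonic minor seventh chord there is iv7.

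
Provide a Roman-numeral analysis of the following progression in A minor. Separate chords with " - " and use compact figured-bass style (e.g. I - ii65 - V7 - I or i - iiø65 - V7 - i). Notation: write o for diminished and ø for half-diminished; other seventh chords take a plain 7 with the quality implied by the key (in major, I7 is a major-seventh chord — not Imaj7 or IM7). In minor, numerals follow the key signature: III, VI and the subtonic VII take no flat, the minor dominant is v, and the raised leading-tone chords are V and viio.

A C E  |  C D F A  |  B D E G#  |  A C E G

A-C-E has root A, degree 1 in A minor, so i.
C-D-F-A: root D is the subdominant; minor seventh chord there is iv42.
B-D-E-G# has root E, degree 5 in A minor, so V43.
A-C-E-G: root A is the tonic; minor seventh chord there is i7.

i - iv42 - V43 - i7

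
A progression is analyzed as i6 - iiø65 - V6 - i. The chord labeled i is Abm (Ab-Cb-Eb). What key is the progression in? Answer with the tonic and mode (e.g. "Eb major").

Ab minor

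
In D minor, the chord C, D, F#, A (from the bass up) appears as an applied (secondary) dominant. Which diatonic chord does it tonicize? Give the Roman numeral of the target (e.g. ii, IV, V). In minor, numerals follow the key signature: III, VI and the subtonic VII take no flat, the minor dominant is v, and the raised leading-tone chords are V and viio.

The chord is a dominant seventh chord on D.
A dominant resolves down a perfect fifth: D → G. In D minor, G is scale degree 4, i.e. iv.

iv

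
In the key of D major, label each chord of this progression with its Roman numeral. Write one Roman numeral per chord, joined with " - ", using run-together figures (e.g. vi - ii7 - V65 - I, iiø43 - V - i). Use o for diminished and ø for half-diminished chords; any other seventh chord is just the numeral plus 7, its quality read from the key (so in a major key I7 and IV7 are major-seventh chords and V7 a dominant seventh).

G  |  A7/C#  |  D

IV - V65 - I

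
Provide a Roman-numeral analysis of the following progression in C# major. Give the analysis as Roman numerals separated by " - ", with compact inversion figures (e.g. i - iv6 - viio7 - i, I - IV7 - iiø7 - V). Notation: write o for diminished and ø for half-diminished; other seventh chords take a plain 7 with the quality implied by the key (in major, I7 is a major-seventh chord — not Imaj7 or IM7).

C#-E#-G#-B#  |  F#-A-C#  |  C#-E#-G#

I7 - iv - I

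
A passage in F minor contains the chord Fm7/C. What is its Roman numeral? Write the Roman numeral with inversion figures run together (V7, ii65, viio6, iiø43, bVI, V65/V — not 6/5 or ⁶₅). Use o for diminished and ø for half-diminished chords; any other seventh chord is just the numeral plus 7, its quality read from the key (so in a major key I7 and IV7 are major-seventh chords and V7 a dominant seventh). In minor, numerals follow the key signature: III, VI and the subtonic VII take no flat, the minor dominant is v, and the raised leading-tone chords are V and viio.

i43

The pitches F-Ab-C-Eb form a minor seventh chord rooted on F.
F is scale degree 1 in F minor, and a minor seventh chord on that degree is written i7.
With C in the bass the chord is in second inversion, so the figured bass is 43.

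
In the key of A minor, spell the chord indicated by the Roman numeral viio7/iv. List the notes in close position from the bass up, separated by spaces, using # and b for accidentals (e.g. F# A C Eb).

C# E G Bb

viio7/iv is a secondary leading-tone chord. The target iv is D in A minor; the applied chord is rooted a semitone below, on C#.
Building a fully diminished seventh chord on C# gives C#-E-G-Bb.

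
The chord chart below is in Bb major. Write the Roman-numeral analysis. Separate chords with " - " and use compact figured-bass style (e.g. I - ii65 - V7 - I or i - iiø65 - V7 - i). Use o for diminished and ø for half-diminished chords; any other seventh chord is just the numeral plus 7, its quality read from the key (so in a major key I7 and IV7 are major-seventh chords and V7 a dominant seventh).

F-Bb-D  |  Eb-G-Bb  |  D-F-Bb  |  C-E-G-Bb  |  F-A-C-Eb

F-Bb-D: major triad on Bb = scale degree 1 → I64.
Eb-G-Bb has root Eb, degree 4 in Bb major, so IV.
D-F-Bb has root Bb, degree 1 in Bb major, so I6.
C-E-G-Bb is the secondary dominant of V (dominant seventh chord on C): V7/V.
F-A-C-Eb has root F, degree 5 in Bb major, so V7.

I64 - IV - I6 - V7/V - V7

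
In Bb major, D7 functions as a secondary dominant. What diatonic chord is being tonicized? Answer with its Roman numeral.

vi

The chord is a dominant seventh chord on D.
A dominant resolves down a perfect fifth: D → G. In Bb major, G is scale degree 6, i.e. vi.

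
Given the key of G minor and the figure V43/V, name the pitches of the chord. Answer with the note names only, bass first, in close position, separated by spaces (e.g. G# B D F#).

E G A C#

The slash means an applied dominant: we want the dominant of V. In G minor, V is D major, and its dominant is built on A.
Building a dominant seventh chord on A gives A-C#-E-G.
The figured bass 43 indicates second inversion, placing the fifth (E) in the bass: E-G-A-C#.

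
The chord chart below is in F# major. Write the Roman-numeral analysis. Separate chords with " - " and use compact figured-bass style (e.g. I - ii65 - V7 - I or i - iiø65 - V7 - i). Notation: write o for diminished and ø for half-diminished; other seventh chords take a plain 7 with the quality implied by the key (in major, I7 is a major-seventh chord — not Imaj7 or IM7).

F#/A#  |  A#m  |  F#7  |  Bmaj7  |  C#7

F#/A#: major triad on F# = scale degree 1 → I6.
A#m: root A# is the mediant; minor triad there is iii.
F#7 is the secondary dominant of IV (dominant seventh chord on F#): V7/IV.
Bmaj7: root B is the subdominant; major seventh chord there is IV7.
C#7: root C# is the dominant; dominant seventh chord there is V7.

I6 - iii - V7/IV - IV7 - V7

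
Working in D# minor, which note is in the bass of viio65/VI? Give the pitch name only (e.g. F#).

C#

The applied chord viio65/VI is rooted on A#: A#-C#-E-G.
The figure 65 means first inversion — the third is in the bass.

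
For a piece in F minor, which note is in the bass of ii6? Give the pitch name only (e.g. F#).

Bb

ii in F minor has root G; the chord is G-Bb-D.
The figure 6 means first inversion — the third is in the bass.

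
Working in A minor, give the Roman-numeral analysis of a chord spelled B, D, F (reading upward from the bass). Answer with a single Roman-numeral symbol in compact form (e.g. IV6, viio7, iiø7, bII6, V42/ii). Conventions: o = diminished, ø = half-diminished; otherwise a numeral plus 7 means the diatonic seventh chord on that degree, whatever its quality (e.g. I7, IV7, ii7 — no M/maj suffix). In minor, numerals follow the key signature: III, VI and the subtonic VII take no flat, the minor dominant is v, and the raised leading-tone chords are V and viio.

iio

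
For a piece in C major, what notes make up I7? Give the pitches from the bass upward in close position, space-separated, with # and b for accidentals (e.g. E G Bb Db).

C E G B

In C major, the first degree is C, and the diatonic chord built there is a major seventh chord.
Stacking thirds from C gives C-E-G-B.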